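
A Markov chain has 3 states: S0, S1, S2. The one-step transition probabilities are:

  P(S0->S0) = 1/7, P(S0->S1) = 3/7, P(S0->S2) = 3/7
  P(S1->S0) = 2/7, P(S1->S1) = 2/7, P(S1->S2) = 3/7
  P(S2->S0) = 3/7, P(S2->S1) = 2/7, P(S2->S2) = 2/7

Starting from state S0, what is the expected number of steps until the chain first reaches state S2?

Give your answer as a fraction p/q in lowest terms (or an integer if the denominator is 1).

Answer: 7/3

Derivation:
Let h_i = expected steps to first reach S2 from state i.
Boundary: h_S2 = 0.
First-step equations for the other states:
  h_S0 = 1 + 1/7*h_S0 + 3/7*h_S1 + 3/7*h_S2
  h_S1 = 1 + 2/7*h_S0 + 2/7*h_S1 + 3/7*h_S2

Substituting h_S2 = 0 and rearranging gives the linear system (I - Q) h = 1:
  [6/7, -3/7] . (h_S0, h_S1) = 1
  [-2/7, 5/7] . (h_S0, h_S1) = 1

Solving yields:
  h_S0 = 7/3
  h_S1 = 7/3

Starting state is S0, so the expected hitting time is h_S0 = 7/3.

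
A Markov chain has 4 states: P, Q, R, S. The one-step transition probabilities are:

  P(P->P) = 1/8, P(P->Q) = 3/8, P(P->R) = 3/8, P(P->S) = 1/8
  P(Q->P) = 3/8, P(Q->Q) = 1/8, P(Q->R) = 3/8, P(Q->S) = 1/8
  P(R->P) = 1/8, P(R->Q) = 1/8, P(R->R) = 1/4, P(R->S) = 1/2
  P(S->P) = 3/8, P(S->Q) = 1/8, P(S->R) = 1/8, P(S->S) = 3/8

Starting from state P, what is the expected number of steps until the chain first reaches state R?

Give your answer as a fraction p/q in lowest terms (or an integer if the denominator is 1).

Answer: 3

Derivation:
Let h_i = expected steps to first reach R from state i.
Boundary: h_R = 0.
First-step equations for the other states:
  h_P = 1 + 1/8*h_P + 3/8*h_Q + 3/8*h_R + 1/8*h_S
  h_Q = 1 + 3/8*h_P + 1/8*h_Q + 3/8*h_R + 1/8*h_S
  h_S = 1 + 3/8*h_P + 1/8*h_Q + 1/8*h_R + 3/8*h_S

Substituting h_R = 0 and rearranging gives the linear system (I - Q) h = 1:
  [7/8, -3/8, -1/8] . (h_P, h_Q, h_S) = 1
  [-3/8, 7/8, -1/8] . (h_P, h_Q, h_S) = 1
  [-3/8, -1/8, 5/8] . (h_P, h_Q, h_S) = 1

Solving yields:
  h_P = 3
  h_Q = 3
  h_S = 4

Starting state is P, so the expected hitting time is h_P = 3.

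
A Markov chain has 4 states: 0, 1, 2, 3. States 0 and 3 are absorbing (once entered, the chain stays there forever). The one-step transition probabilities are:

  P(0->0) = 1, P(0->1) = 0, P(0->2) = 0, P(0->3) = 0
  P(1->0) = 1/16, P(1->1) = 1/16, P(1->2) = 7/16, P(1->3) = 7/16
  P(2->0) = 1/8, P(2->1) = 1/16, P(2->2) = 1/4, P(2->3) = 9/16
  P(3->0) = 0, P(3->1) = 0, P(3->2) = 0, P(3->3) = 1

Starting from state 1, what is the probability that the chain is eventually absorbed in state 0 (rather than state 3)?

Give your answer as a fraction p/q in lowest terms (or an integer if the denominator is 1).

Let a_i = P(absorbed in 0 | start in state i).
Boundary conditions: a_0 = 1, a_3 = 0.
For each transient state i, a_i = sum_j P(i->j) * a_j:
  a_1 = 1/16*a_0 + 1/16*a_1 + 7/16*a_2 + 7/16*a_3
  a_2 = 1/8*a_0 + 1/16*a_1 + 1/4*a_2 + 9/16*a_3

Substituting a_0 = 1 and a_3 = 0, rearrange to (I - Q) a = r where r[i] = P(i -> 0):
  [15/16, -7/16] . (a_1, a_2) = 1/16
  [-1/16, 3/4] . (a_1, a_2) = 1/8

Solving yields:
  a_1 = 26/173
  a_2 = 31/173

Starting state is 1, so the absorption probability is a_1 = 26/173.

Answer: 26/173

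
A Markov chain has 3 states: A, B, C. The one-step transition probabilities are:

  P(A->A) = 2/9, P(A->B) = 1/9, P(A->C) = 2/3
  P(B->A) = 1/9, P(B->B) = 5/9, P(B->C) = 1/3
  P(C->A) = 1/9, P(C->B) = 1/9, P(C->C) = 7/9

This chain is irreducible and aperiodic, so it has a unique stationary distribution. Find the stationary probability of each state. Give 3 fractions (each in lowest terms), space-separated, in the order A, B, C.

The stationary distribution satisfies pi = pi * P, i.e.:
  pi_A = 2/9*pi_A + 1/9*pi_B + 1/9*pi_C
  pi_B = 1/9*pi_A + 5/9*pi_B + 1/9*pi_C
  pi_C = 2/3*pi_A + 1/3*pi_B + 7/9*pi_C
with normalization: pi_A + pi_B + pi_C = 1.

Using the first 2 balance equations plus normalization, the linear system A*pi = b is:
  [-7/9, 1/9, 1/9] . pi = 0
  [1/9, -4/9, 1/9] . pi = 0
  [1, 1, 1] . pi = 1

Solving yields:
  pi_A = 1/8
  pi_B = 1/5
  pi_C = 27/40

Verification (pi * P):
  1/8*2/9 + 1/5*1/9 + 27/40*1/9 = 1/8 = pi_A  (ok)
  1/8*1/9 + 1/5*5/9 + 27/40*1/9 = 1/5 = pi_B  (ok)
  1/8*2/3 + 1/5*1/3 + 27/40*7/9 = 27/40 = pi_C  (ok)

Answer: 1/8 1/5 27/40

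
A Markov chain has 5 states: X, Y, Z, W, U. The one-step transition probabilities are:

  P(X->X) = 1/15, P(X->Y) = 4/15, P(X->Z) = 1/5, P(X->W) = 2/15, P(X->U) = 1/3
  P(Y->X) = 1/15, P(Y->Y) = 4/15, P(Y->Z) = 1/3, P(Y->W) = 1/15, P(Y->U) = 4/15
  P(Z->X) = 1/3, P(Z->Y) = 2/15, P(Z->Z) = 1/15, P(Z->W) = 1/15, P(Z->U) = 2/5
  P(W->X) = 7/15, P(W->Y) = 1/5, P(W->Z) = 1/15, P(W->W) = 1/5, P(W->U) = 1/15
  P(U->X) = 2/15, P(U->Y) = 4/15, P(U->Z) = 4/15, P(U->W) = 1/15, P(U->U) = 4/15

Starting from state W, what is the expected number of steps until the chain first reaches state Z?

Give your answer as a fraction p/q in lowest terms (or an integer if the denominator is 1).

Let h_i = expected steps to first reach Z from state i.
Boundary: h_Z = 0.
First-step equations for the other states:
  h_X = 1 + 1/15*h_X + 4/15*h_Y + 1/5*h_Z + 2/15*h_W + 1/3*h_U
  h_Y = 1 + 1/15*h_X + 4/15*h_Y + 1/3*h_Z + 1/15*h_W + 4/15*h_U
  h_W = 1 + 7/15*h_X + 1/5*h_Y + 1/15*h_Z + 1/5*h_W + 1/15*h_U
  h_U = 1 + 2/15*h_X + 4/15*h_Y + 4/15*h_Z + 1/15*h_W + 4/15*h_U

Substituting h_Z = 0 and rearranging gives the linear system (I - Q) h = 1:
  [14/15, -4/15, -2/15, -1/3] . (h_X, h_Y, h_W, h_U) = 1
  [-1/15, 11/15, -1/15, -4/15] . (h_X, h_Y, h_W, h_U) = 1
  [-7/15, -1/5, 4/5, -1/15] . (h_X, h_Y, h_W, h_U) = 1
  [-2/15, -4/15, -1/15, 11/15] . (h_X, h_Y, h_W, h_U) = 1

Solving yields:
  h_X = 49275/11758
  h_Y = 42375/11758
  h_W = 28920/5879
  h_U = 22830/5879

Starting state is W, so the expected hitting time is h_W = 28920/5879.

Answer: 28920/5879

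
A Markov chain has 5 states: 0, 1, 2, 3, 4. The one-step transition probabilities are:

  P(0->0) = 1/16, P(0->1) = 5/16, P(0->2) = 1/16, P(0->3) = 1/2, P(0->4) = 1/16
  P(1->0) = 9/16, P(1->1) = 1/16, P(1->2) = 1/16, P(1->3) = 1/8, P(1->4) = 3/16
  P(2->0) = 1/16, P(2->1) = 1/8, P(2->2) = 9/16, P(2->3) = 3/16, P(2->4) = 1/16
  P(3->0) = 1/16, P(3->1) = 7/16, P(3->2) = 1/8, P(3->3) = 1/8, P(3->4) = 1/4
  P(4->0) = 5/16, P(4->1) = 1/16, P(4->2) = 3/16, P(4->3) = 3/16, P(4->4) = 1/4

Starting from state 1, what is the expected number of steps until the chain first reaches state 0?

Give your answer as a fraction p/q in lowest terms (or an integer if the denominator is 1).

Answer: 31376/10897

Derivation:
Let h_i = expected steps to first reach 0 from state i.
Boundary: h_0 = 0.
First-step equations for the other states:
  h_1 = 1 + 9/16*h_0 + 1/16*h_1 + 1/16*h_2 + 1/8*h_3 + 3/16*h_4
  h_2 = 1 + 1/16*h_0 + 1/8*h_1 + 9/16*h_2 + 3/16*h_3 + 1/16*h_4
  h_3 = 1 + 1/16*h_0 + 7/16*h_1 + 1/8*h_2 + 1/8*h_3 + 1/4*h_4
  h_4 = 1 + 5/16*h_0 + 1/16*h_1 + 3/16*h_2 + 3/16*h_3 + 1/4*h_4

Substituting h_0 = 0 and rearranging gives the linear system (I - Q) h = 1:
  [15/16, -1/16, -1/8, -3/16] . (h_1, h_2, h_3, h_4) = 1
  [-1/8, 7/16, -3/16, -1/16] . (h_1, h_2, h_3, h_4) = 1
  [-7/16, -1/8, 7/8, -1/4] . (h_1, h_2, h_3, h_4) = 1
  [-1/16, -3/16, -3/16, 3/4] . (h_1, h_2, h_3, h_4) = 1

Solving yields:
  h_1 = 31376/10897
  h_2 = 61648/10897
  h_3 = 49808/10897
  h_4 = 45008/10897

Starting state is 1, so the expected hitting time is h_1 = 31376/10897.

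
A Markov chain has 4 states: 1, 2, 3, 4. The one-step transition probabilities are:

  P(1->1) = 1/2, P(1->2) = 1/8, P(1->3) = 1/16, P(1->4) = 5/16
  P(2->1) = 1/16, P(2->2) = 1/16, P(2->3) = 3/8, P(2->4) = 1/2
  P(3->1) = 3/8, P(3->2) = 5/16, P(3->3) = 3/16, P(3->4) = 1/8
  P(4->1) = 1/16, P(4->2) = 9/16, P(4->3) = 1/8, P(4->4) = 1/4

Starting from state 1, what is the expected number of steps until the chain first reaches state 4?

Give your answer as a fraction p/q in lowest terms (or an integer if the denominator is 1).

Answer: 3568/1127

Derivation:
Let h_i = expected steps to first reach 4 from state i.
Boundary: h_4 = 0.
First-step equations for the other states:
  h_1 = 1 + 1/2*h_1 + 1/8*h_2 + 1/16*h_3 + 5/16*h_4
  h_2 = 1 + 1/16*h_1 + 1/16*h_2 + 3/8*h_3 + 1/2*h_4
  h_3 = 1 + 3/8*h_1 + 5/16*h_2 + 3/16*h_3 + 1/8*h_4

Substituting h_4 = 0 and rearranging gives the linear system (I - Q) h = 1:
  [1/2, -1/8, -1/16] . (h_1, h_2, h_3) = 1
  [-1/16, 15/16, -3/8] . (h_1, h_2, h_3) = 1
  [-3/8, -5/16, 13/16] . (h_1, h_2, h_3) = 1

Solving yields:
  h_1 = 3568/1127
  h_2 = 64/23
  h_3 = 4240/1127

Starting state is 1, so the expected hitting time is h_1 = 3568/1127.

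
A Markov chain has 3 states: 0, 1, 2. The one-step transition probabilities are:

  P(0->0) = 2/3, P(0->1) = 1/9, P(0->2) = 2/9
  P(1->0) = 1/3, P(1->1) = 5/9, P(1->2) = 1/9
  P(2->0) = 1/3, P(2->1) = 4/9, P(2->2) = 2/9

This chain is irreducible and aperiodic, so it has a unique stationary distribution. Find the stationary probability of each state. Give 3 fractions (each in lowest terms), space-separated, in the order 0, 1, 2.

The stationary distribution satisfies pi = pi * P, i.e.:
  pi_0 = 2/3*pi_0 + 1/3*pi_1 + 1/3*pi_2
  pi_1 = 1/9*pi_0 + 5/9*pi_1 + 4/9*pi_2
  pi_2 = 2/9*pi_0 + 1/9*pi_1 + 2/9*pi_2
with normalization: pi_0 + pi_1 + pi_2 = 1.

Using the first 2 balance equations plus normalization, the linear system A*pi = b is:
  [-1/3, 1/3, 1/3] . pi = 0
  [1/9, -4/9, 4/9] . pi = 0
  [1, 1, 1] . pi = 1

Solving yields:
  pi_0 = 1/2
  pi_1 = 5/16
  pi_2 = 3/16

Verification (pi * P):
  1/2*2/3 + 5/16*1/3 + 3/16*1/3 = 1/2 = pi_0  (ok)
  1/2*1/9 + 5/16*5/9 + 3/16*4/9 = 5/16 = pi_1  (ok)
  1/2*2/9 + 5/16*1/9 + 3/16*2/9 = 3/16 = pi_2  (ok)

Answer: 1/2 5/16 3/16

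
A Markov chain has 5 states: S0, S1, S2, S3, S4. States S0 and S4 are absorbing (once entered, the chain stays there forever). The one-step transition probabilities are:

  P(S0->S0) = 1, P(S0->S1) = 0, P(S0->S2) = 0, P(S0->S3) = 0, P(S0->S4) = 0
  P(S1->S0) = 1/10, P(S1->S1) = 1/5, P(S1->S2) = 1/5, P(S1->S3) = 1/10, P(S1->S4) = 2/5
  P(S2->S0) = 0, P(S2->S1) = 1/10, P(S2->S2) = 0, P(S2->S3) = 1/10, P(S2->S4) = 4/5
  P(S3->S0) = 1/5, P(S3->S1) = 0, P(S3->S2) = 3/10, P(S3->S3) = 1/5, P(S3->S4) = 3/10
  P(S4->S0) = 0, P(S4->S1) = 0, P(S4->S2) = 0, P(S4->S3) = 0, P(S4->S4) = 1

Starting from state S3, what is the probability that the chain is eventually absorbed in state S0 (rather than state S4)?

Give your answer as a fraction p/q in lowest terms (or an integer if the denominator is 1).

Let a_i = P(absorbed in S0 | start in state i).
Boundary conditions: a_S0 = 1, a_S4 = 0.
For each transient state i, a_i = sum_j P(i->j) * a_j:
  a_S1 = 1/10*a_S0 + 1/5*a_S1 + 1/5*a_S2 + 1/10*a_S3 + 2/5*a_S4
  a_S2 = 0*a_S0 + 1/10*a_S1 + 0*a_S2 + 1/10*a_S3 + 4/5*a_S4
  a_S3 = 1/5*a_S0 + 0*a_S1 + 3/10*a_S2 + 1/5*a_S3 + 3/10*a_S4

Substituting a_S0 = 1 and a_S4 = 0, rearrange to (I - Q) a = r where r[i] = P(i -> S0):
  [4/5, -1/5, -1/10] . (a_S1, a_S2, a_S3) = 1/10
  [-1/10, 1, -1/10] . (a_S1, a_S2, a_S3) = 0
  [0, -3/10, 4/5] . (a_S1, a_S2, a_S3) = 1/5

Solving yields:
  a_S1 = 101/597
  a_S2 = 26/597
  a_S3 = 53/199

Starting state is S3, so the absorption probability is a_S3 = 53/199.

Answer: 53/199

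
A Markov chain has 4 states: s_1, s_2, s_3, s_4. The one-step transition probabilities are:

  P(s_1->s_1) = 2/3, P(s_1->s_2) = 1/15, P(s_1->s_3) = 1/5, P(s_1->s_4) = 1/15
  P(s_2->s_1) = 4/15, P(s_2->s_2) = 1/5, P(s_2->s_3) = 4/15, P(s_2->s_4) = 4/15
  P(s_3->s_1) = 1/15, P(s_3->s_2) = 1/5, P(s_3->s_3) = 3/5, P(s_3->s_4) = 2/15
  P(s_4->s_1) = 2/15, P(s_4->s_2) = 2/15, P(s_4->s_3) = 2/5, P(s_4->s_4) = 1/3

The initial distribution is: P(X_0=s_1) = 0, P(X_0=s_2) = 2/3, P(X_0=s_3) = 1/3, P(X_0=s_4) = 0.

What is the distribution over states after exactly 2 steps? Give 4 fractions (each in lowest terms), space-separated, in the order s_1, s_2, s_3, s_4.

Answer: 163/675 107/675 92/225 43/225

Derivation:
Propagating the distribution step by step (d_{t+1} = d_t * P):
d_0 = (s_1=0, s_2=2/3, s_3=1/3, s_4=0)
  d_1[s_1] = 0*2/3 + 2/3*4/15 + 1/3*1/15 + 0*2/15 = 1/5
  d_1[s_2] = 0*1/15 + 2/3*1/5 + 1/3*1/5 + 0*2/15 = 1/5
  d_1[s_3] = 0*1/5 + 2/3*4/15 + 1/3*3/5 + 0*2/5 = 17/45
  d_1[s_4] = 0*1/15 + 2/3*4/15 + 1/3*2/15 + 0*1/3 = 2/9
d_1 = (s_1=1/5, s_2=1/5, s_3=17/45, s_4=2/9)
  d_2[s_1] = 1/5*2/3 + 1/5*4/15 + 17/45*1/15 + 2/9*2/15 = 163/675
  d_2[s_2] = 1/5*1/15 + 1/5*1/5 + 17/45*1/5 + 2/9*2/15 = 107/675
  d_2[s_3] = 1/5*1/5 + 1/5*4/15 + 17/45*3/5 + 2/9*2/5 = 92/225
  d_2[s_4] = 1/5*1/15 + 1/5*4/15 + 17/45*2/15 + 2/9*1/3 = 43/225
d_2 = (s_1=163/675, s_2=107/675, s_3=92/225, s_4=43/225)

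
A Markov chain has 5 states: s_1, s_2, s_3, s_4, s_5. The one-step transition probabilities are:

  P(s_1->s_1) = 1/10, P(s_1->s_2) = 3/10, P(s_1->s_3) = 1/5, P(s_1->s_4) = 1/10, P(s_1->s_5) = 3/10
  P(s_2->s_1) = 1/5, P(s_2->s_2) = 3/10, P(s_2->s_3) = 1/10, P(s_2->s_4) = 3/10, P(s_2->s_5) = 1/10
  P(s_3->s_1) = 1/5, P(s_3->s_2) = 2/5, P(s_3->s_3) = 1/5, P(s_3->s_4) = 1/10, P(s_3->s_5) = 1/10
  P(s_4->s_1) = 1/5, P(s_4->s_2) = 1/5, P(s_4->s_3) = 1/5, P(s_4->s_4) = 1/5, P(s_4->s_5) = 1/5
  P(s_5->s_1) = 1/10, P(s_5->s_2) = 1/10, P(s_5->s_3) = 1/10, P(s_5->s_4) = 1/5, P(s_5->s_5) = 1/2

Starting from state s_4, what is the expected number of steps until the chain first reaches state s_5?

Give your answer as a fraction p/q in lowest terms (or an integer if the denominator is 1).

Answer: 1012/175

Derivation:
Let h_i = expected steps to first reach s_5 from state i.
Boundary: h_s_5 = 0.
First-step equations for the other states:
  h_s_1 = 1 + 1/10*h_s_1 + 3/10*h_s_2 + 1/5*h_s_3 + 1/10*h_s_4 + 3/10*h_s_5
  h_s_2 = 1 + 1/5*h_s_1 + 3/10*h_s_2 + 1/10*h_s_3 + 3/10*h_s_4 + 1/10*h_s_5
  h_s_3 = 1 + 1/5*h_s_1 + 2/5*h_s_2 + 1/5*h_s_3 + 1/10*h_s_4 + 1/10*h_s_5
  h_s_4 = 1 + 1/5*h_s_1 + 1/5*h_s_2 + 1/5*h_s_3 + 1/5*h_s_4 + 1/5*h_s_5

Substituting h_s_5 = 0 and rearranging gives the linear system (I - Q) h = 1:
  [9/10, -3/10, -1/5, -1/10] . (h_s_1, h_s_2, h_s_3, h_s_4) = 1
  [-1/5, 7/10, -1/10, -3/10] . (h_s_1, h_s_2, h_s_3, h_s_4) = 1
  [-1/5, -2/5, 4/5, -1/10] . (h_s_1, h_s_2, h_s_3, h_s_4) = 1
  [-1/5, -1/5, -1/5, 4/5] . (h_s_1, h_s_2, h_s_3, h_s_4) = 1

Solving yields:
  h_s_1 = 929/175
  h_s_2 = 1111/175
  h_s_3 = 1133/175
  h_s_4 = 1012/175

Starting state is s_4, so the expected hitting time is h_s_4 = 1012/175.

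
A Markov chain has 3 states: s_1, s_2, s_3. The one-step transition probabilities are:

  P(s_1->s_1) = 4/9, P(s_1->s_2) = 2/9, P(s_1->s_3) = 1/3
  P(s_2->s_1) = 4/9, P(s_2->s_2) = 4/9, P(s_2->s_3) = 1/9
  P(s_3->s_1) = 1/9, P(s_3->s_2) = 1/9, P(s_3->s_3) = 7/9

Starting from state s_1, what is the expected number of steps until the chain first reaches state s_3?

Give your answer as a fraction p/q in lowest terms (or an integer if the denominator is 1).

Let h_i = expected steps to first reach s_3 from state i.
Boundary: h_s_3 = 0.
First-step equations for the other states:
  h_s_1 = 1 + 4/9*h_s_1 + 2/9*h_s_2 + 1/3*h_s_3
  h_s_2 = 1 + 4/9*h_s_1 + 4/9*h_s_2 + 1/9*h_s_3

Substituting h_s_3 = 0 and rearranging gives the linear system (I - Q) h = 1:
  [5/9, -2/9] . (h_s_1, h_s_2) = 1
  [-4/9, 5/9] . (h_s_1, h_s_2) = 1

Solving yields:
  h_s_1 = 63/17
  h_s_2 = 81/17

Starting state is s_1, so the expected hitting time is h_s_1 = 63/17.

Answer: 63/17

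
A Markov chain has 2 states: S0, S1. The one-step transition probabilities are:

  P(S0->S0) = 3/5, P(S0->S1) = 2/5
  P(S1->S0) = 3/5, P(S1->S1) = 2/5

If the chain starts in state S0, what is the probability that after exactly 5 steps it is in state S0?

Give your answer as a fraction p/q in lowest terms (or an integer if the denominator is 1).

Answer: 3/5

Derivation:
Computing P^5 by repeated multiplication:
P^1 =
  S0: [3/5, 2/5]
  S1: [3/5, 2/5]
P^2 =
  S0: [3/5, 2/5]
  S1: [3/5, 2/5]
P^3 =
  S0: [3/5, 2/5]
  S1: [3/5, 2/5]
P^4 =
  S0: [3/5, 2/5]
  S1: [3/5, 2/5]
P^5 =
  S0: [3/5, 2/5]
  S1: [3/5, 2/5]

(P^5)[S0 -> S0] = 3/5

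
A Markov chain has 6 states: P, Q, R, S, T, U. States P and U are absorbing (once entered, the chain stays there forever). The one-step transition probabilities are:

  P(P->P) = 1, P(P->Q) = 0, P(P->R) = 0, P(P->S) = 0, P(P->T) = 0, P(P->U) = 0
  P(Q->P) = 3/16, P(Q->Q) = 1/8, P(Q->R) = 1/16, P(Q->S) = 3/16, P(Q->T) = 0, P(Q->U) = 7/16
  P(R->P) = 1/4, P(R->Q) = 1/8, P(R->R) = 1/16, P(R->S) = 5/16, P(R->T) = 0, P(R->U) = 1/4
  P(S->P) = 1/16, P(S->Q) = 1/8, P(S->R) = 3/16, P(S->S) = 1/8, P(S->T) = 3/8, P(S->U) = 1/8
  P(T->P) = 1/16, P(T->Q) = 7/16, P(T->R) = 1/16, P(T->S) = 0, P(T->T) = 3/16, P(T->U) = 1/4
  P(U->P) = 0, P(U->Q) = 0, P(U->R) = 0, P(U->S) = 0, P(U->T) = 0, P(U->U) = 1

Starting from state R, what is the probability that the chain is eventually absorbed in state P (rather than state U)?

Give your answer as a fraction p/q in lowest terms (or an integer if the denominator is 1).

Let a_i = P(absorbed in P | start in state i).
Boundary conditions: a_P = 1, a_U = 0.
For each transient state i, a_i = sum_j P(i->j) * a_j:
  a_Q = 3/16*a_P + 1/8*a_Q + 1/16*a_R + 3/16*a_S + 0*a_T + 7/16*a_U
  a_R = 1/4*a_P + 1/8*a_Q + 1/16*a_R + 5/16*a_S + 0*a_T + 1/4*a_U
  a_S = 1/16*a_P + 1/8*a_Q + 3/16*a_R + 1/8*a_S + 3/8*a_T + 1/8*a_U
  a_T = 1/16*a_P + 7/16*a_Q + 1/16*a_R + 0*a_S + 3/16*a_T + 1/4*a_U

Substituting a_P = 1 and a_U = 0, rearrange to (I - Q) a = r where r[i] = P(i -> P):
  [7/8, -1/16, -3/16, 0] . (a_Q, a_R, a_S, a_T) = 3/16
  [-1/8, 15/16, -5/16, 0] . (a_Q, a_R, a_S, a_T) = 1/4
  [-1/8, -3/16, 7/8, -3/8] . (a_Q, a_R, a_S, a_T) = 1/16
  [-7/16, -1/16, 0, 13/16] . (a_Q, a_R, a_S, a_T) = 1/16

Solving yields:
  a_Q = 9733/31036
  a_R = 3233/7759
  a_S = 5037/15518
  a_T = 8623/31036

Starting state is R, so the absorption probability is a_R = 3233/7759.

Answer: 3233/7759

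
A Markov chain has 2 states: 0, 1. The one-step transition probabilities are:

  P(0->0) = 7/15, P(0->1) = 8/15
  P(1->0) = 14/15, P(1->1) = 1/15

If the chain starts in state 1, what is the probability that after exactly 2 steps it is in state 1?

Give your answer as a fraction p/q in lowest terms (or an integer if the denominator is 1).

Answer: 113/225

Derivation:
Computing P^2 by repeated multiplication:
P^1 =
  0: [7/15, 8/15]
  1: [14/15, 1/15]
P^2 =
  0: [161/225, 64/225]
  1: [112/225, 113/225]

(P^2)[1 -> 1] = 113/225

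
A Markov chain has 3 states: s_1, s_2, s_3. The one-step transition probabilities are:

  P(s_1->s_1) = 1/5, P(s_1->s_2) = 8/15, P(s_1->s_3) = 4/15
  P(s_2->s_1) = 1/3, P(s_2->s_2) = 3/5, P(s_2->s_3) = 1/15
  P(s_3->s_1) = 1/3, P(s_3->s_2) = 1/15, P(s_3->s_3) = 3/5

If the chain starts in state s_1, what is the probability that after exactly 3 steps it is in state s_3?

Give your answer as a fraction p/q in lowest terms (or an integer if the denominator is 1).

Computing P^3 by repeated multiplication:
P^1 =
  s_1: [1/5, 8/15, 4/15]
  s_2: [1/3, 3/5, 1/15]
  s_3: [1/3, 1/15, 3/5]
P^2 =
  s_1: [23/75, 4/9, 56/225]
  s_2: [13/45, 122/225, 38/225]
  s_3: [13/45, 58/225, 34/75]
P^3 =
  s_1: [329/1125, 1508/3375, 176/675]
  s_2: [199/675, 184/375, 724/3375]
  s_3: [199/675, 1144/3375, 412/1125]

(P^3)[s_1 -> s_3] = 176/675

Answer: 176/675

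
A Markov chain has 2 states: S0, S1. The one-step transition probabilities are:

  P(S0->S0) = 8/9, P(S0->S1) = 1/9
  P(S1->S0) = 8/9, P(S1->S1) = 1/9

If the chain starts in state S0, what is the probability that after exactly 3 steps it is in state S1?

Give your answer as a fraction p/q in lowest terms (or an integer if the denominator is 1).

Computing P^3 by repeated multiplication:
P^1 =
  S0: [8/9, 1/9]
  S1: [8/9, 1/9]
P^2 =
  S0: [8/9, 1/9]
  S1: [8/9, 1/9]
P^3 =
  S0: [8/9, 1/9]
  S1: [8/9, 1/9]

(P^3)[S0 -> S1] = 1/9

Answer: 1/9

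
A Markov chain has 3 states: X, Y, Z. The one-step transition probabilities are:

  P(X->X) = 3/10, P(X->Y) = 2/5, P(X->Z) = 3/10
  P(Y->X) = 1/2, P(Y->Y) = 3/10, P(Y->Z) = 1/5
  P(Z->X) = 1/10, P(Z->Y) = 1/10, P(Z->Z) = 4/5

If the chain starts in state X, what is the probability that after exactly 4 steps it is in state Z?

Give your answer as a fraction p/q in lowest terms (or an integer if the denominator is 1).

Computing P^4 by repeated multiplication:
P^1 =
  X: [3/10, 2/5, 3/10]
  Y: [1/2, 3/10, 1/5]
  Z: [1/10, 1/10, 4/5]
P^2 =
  X: [8/25, 27/100, 41/100]
  Y: [8/25, 31/100, 37/100]
  Z: [4/25, 3/20, 69/100]
P^3 =
  X: [34/125, 1/4, 239/500]
  Y: [36/125, 129/500, 227/500]
  Z: [24/125, 89/500, 63/100]
P^4 =
  X: [159/625, 579/2500, 257/500]
  Y: [163/625, 119/500, 1253/2500]
  Z: [131/625, 483/2500, 1493/2500]

(P^4)[X -> Z] = 257/500

Answer: 257/500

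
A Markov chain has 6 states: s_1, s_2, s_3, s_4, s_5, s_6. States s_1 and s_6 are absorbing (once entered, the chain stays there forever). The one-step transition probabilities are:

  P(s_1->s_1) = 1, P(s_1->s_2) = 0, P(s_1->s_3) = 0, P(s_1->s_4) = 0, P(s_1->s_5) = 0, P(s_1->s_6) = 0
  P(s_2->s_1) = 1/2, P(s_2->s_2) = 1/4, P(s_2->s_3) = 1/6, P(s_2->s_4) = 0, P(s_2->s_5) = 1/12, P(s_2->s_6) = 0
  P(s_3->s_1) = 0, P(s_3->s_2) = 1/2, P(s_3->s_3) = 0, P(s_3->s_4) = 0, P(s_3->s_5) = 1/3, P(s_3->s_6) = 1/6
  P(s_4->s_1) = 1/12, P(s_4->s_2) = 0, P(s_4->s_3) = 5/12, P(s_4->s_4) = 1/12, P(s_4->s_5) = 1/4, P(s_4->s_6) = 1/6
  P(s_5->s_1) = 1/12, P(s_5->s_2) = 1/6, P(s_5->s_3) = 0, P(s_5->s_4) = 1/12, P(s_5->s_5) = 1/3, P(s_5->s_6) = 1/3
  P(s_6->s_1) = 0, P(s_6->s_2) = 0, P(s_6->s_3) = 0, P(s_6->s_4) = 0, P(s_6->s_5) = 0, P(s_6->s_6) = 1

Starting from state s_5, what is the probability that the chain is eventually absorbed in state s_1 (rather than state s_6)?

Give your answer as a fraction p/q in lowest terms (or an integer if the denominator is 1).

Let a_i = P(absorbed in s_1 | start in state i).
Boundary conditions: a_s_1 = 1, a_s_6 = 0.
For each transient state i, a_i = sum_j P(i->j) * a_j:
  a_s_2 = 1/2*a_s_1 + 1/4*a_s_2 + 1/6*a_s_3 + 0*a_s_4 + 1/12*a_s_5 + 0*a_s_6
  a_s_3 = 0*a_s_1 + 1/2*a_s_2 + 0*a_s_3 + 0*a_s_4 + 1/3*a_s_5 + 1/6*a_s_6
  a_s_4 = 1/12*a_s_1 + 0*a_s_2 + 5/12*a_s_3 + 1/12*a_s_4 + 1/4*a_s_5 + 1/6*a_s_6
  a_s_5 = 1/12*a_s_1 + 1/6*a_s_2 + 0*a_s_3 + 1/12*a_s_4 + 1/3*a_s_5 + 1/3*a_s_6

Substituting a_s_1 = 1 and a_s_6 = 0, rearrange to (I - Q) a = r where r[i] = P(i -> s_1):
  [3/4, -1/6, 0, -1/12] . (a_s_2, a_s_3, a_s_4, a_s_5) = 1/2
  [-1/2, 1, 0, -1/3] . (a_s_2, a_s_3, a_s_4, a_s_5) = 0
  [0, -5/12, 11/12, -1/4] . (a_s_2, a_s_3, a_s_4, a_s_5) = 1/12
  [-1/6, 0, -1/12, 2/3] . (a_s_2, a_s_3, a_s_4, a_s_5) = 1/12

Solving yields:
  a_s_2 = 624/751
  a_s_3 = 2046/3755
  a_s_4 = 1669/3755
  a_s_5 = 1458/3755

Starting state is s_5, so the absorption probability is a_s_5 = 1458/3755.

Answer: 1458/3755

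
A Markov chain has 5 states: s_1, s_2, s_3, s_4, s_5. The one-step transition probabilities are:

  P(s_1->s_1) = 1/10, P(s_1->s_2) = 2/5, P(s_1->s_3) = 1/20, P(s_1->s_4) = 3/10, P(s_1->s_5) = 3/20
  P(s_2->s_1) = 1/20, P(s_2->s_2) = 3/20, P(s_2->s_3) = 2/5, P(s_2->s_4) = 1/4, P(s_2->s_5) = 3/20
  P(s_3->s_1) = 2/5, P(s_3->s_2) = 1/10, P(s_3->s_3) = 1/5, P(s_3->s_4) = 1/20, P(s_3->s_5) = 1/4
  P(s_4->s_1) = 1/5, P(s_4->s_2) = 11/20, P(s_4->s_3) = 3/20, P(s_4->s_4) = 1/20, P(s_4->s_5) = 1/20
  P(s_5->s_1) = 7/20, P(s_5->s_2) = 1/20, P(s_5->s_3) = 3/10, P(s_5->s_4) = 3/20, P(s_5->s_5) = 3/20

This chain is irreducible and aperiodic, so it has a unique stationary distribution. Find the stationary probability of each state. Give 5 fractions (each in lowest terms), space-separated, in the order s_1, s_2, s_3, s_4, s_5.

The stationary distribution satisfies pi = pi * P, i.e.:
  pi_s_1 = 1/10*pi_s_1 + 1/20*pi_s_2 + 2/5*pi_s_3 + 1/5*pi_s_4 + 7/20*pi_s_5
  pi_s_2 = 2/5*pi_s_1 + 3/20*pi_s_2 + 1/10*pi_s_3 + 11/20*pi_s_4 + 1/20*pi_s_5
  pi_s_3 = 1/20*pi_s_1 + 2/5*pi_s_2 + 1/5*pi_s_3 + 3/20*pi_s_4 + 3/10*pi_s_5
  pi_s_4 = 3/10*pi_s_1 + 1/4*pi_s_2 + 1/20*pi_s_3 + 1/20*pi_s_4 + 3/20*pi_s_5
  pi_s_5 = 3/20*pi_s_1 + 3/20*pi_s_2 + 1/4*pi_s_3 + 1/20*pi_s_4 + 3/20*pi_s_5
with normalization: pi_s_1 + pi_s_2 + pi_s_3 + pi_s_4 + pi_s_5 = 1.

Using the first 4 balance equations plus normalization, the linear system A*pi = b is:
  [-9/10, 1/20, 2/5, 1/5, 7/20] . pi = 0
  [2/5, -17/20, 1/10, 11/20, 1/20] . pi = 0
  [1/20, 2/5, -4/5, 3/20, 3/10] . pi = 0
  [3/10, 1/4, 1/20, -19/20, 3/20] . pi = 0
  [1, 1, 1, 1, 1] . pi = 1

Solving yields:
  pi_s_1 = 24727/117342
  pi_s_2 = 18979/78228
  pi_s_3 = 13151/58671
  pi_s_4 = 9785/58671
  pi_s_5 = 4061/26076

Verification (pi * P):
  24727/117342*1/10 + 18979/78228*1/20 + 13151/58671*2/5 + 9785/58671*1/5 + 4061/26076*7/20 = 24727/117342 = pi_s_1  (ok)
  24727/117342*2/5 + 18979/78228*3/20 + 13151/58671*1/10 + 9785/58671*11/20 + 4061/26076*1/20 = 18979/78228 = pi_s_2  (ok)
  24727/117342*1/20 + 18979/78228*2/5 + 13151/58671*1/5 + 9785/58671*3/20 + 4061/26076*3/10 = 13151/58671 = pi_s_3  (ok)
  24727/117342*3/10 + 18979/78228*1/4 + 13151/58671*1/20 + 9785/58671*1/20 + 4061/26076*3/20 = 9785/58671 = pi_s_4  (ok)
  24727/117342*3/20 + 18979/78228*3/20 + 13151/58671*1/4 + 9785/58671*1/20 + 4061/26076*3/20 = 4061/26076 = pi_s_5  (ok)

Answer: 24727/117342 18979/78228 13151/58671 9785/58671 4061/26076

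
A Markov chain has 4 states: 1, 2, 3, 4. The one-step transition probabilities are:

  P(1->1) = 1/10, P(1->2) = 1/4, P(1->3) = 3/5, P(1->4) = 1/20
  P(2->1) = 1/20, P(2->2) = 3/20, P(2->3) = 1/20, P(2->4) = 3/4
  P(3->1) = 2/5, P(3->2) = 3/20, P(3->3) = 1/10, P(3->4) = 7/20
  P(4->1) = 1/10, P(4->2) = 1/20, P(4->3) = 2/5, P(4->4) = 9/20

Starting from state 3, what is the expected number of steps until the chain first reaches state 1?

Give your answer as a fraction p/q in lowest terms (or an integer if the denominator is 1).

Let h_i = expected steps to first reach 1 from state i.
Boundary: h_1 = 0.
First-step equations for the other states:
  h_2 = 1 + 1/20*h_1 + 3/20*h_2 + 1/20*h_3 + 3/4*h_4
  h_3 = 1 + 2/5*h_1 + 3/20*h_2 + 1/10*h_3 + 7/20*h_4
  h_4 = 1 + 1/10*h_1 + 1/20*h_2 + 2/5*h_3 + 9/20*h_4

Substituting h_1 = 0 and rearranging gives the linear system (I - Q) h = 1:
  [17/20, -1/20, -3/4] . (h_2, h_3, h_4) = 1
  [-3/20, 9/10, -7/20] . (h_2, h_3, h_4) = 1
  [-1/20, -2/5, 11/20] . (h_2, h_3, h_4) = 1

Solving yields:
  h_2 = 1375/218
  h_3 = 470/109
  h_4 = 1205/218

Starting state is 3, so the expected hitting time is h_3 = 470/109.

Answer: 470/109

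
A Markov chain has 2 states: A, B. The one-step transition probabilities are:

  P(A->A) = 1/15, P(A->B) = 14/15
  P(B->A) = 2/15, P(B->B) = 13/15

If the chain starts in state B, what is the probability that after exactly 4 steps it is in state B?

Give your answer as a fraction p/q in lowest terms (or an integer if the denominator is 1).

Computing P^4 by repeated multiplication:
P^1 =
  A: [1/15, 14/15]
  B: [2/15, 13/15]
P^2 =
  A: [29/225, 196/225]
  B: [28/225, 197/225]
P^3 =
  A: [421/3375, 2954/3375]
  B: [422/3375, 2953/3375]
P^4 =
  A: [6329/50625, 44296/50625]
  B: [6328/50625, 44297/50625]

(P^4)[B -> B] = 44297/50625

Answer: 44297/50625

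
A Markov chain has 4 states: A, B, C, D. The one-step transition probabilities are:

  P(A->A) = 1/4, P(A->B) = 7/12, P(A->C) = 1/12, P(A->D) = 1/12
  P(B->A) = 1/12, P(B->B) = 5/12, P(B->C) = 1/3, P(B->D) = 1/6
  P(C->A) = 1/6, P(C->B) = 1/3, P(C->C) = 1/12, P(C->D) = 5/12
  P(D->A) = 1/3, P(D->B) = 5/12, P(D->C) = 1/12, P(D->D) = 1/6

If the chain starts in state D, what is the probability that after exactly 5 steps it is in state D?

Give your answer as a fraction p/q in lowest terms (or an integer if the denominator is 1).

Answer: 4141/20736

Derivation:
Computing P^5 by repeated multiplication:
P^1 =
  A: [1/4, 7/12, 1/12, 1/12]
  B: [1/12, 5/12, 1/3, 1/6]
  C: [1/6, 1/3, 1/12, 5/12]
  D: [1/3, 5/12, 1/12, 1/6]
P^2 =
  A: [11/72, 65/144, 11/48, 1/6]
  B: [1/6, 29/72, 3/16, 35/144]
  C: [2/9, 7/16, 1/6, 25/144]
  D: [3/16, 67/144, 3/16, 23/144]
P^3 =
  A: [293/1728, 731/1728, 113/576, 365/1728]
  B: [3/16, 247/576, 53/288, 115/576]
  C: [307/1728, 95/216, 37/192, 41/216]
  D: [49/288, 83/192, 115/576, 19/96]
P^4 =
  A: [937/5184, 8887/20736, 1307/6912, 1045/5184]
  B: [1243/6912, 1495/3456, 439/2304, 227/1152]
  C: [3659/20736, 8921/20736, 167/864, 1037/5184]
  D: [1229/6912, 329/768, 49/256, 1399/6912]
P^5 =
  A: [44693/248832, 107255/248832, 15799/82944, 49487/248832]
  B: [14801/82944, 35729/82944, 2647/13824, 4133/20736]
  C: [22253/124416, 53495/124416, 15833/82944, 49837/248832]
  D: [7445/41472, 35695/82944, 195/1024, 4141/20736]

(P^5)[D -> D] = 4141/20736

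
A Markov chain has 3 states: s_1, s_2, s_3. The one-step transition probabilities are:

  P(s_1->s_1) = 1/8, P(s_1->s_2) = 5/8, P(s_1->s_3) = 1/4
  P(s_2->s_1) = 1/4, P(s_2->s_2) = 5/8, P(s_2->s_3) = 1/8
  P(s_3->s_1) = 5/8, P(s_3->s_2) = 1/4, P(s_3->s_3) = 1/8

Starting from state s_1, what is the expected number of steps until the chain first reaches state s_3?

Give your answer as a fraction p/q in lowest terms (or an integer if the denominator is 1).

Let h_i = expected steps to first reach s_3 from state i.
Boundary: h_s_3 = 0.
First-step equations for the other states:
  h_s_1 = 1 + 1/8*h_s_1 + 5/8*h_s_2 + 1/4*h_s_3
  h_s_2 = 1 + 1/4*h_s_1 + 5/8*h_s_2 + 1/8*h_s_3

Substituting h_s_3 = 0 and rearranging gives the linear system (I - Q) h = 1:
  [7/8, -5/8] . (h_s_1, h_s_2) = 1
  [-1/4, 3/8] . (h_s_1, h_s_2) = 1

Solving yields:
  h_s_1 = 64/11
  h_s_2 = 72/11

Starting state is s_1, so the expected hitting time is h_s_1 = 64/11.

Answer: 64/11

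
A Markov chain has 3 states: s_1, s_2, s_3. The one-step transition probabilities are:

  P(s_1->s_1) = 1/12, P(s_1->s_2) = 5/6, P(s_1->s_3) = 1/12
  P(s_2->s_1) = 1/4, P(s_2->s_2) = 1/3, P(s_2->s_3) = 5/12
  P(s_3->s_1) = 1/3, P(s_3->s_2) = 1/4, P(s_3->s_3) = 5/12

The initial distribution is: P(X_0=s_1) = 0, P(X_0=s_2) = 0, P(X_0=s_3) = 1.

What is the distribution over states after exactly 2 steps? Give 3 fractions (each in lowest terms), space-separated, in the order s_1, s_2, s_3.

Answer: 11/48 67/144 11/36

Derivation:
Propagating the distribution step by step (d_{t+1} = d_t * P):
d_0 = (s_1=0, s_2=0, s_3=1)
  d_1[s_1] = 0*1/12 + 0*1/4 + 1*1/3 = 1/3
  d_1[s_2] = 0*5/6 + 0*1/3 + 1*1/4 = 1/4
  d_1[s_3] = 0*1/12 + 0*5/12 + 1*5/12 = 5/12
d_1 = (s_1=1/3, s_2=1/4, s_3=5/12)
  d_2[s_1] = 1/3*1/12 + 1/4*1/4 + 5/12*1/3 = 11/48
  d_2[s_2] = 1/3*5/6 + 1/4*1/3 + 5/12*1/4 = 67/144
  d_2[s_3] = 1/3*1/12 + 1/4*5/12 + 5/12*5/12 = 11/36
d_2 = (s_1=11/48, s_2=67/144, s_3=11/36)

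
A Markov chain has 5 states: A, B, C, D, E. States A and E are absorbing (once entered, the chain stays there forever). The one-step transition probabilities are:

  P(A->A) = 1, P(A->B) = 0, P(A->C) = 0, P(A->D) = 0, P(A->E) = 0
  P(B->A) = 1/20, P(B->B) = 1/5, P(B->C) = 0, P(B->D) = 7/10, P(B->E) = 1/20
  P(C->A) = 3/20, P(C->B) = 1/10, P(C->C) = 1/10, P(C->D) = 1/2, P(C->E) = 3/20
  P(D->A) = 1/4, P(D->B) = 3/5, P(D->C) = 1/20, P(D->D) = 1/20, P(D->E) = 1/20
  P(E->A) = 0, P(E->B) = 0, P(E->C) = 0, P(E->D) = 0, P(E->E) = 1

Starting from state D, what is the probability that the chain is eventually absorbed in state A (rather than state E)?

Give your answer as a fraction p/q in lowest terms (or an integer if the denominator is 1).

Let a_i = P(absorbed in A | start in state i).
Boundary conditions: a_A = 1, a_E = 0.
For each transient state i, a_i = sum_j P(i->j) * a_j:
  a_B = 1/20*a_A + 1/5*a_B + 0*a_C + 7/10*a_D + 1/20*a_E
  a_C = 3/20*a_A + 1/10*a_B + 1/10*a_C + 1/2*a_D + 3/20*a_E
  a_D = 1/4*a_A + 3/5*a_B + 1/20*a_C + 1/20*a_D + 1/20*a_E

Substituting a_A = 1 and a_E = 0, rearrange to (I - Q) a = r where r[i] = P(i -> A):
  [4/5, 0, -7/10] . (a_B, a_C, a_D) = 1/20
  [-1/10, 9/10, -1/2] . (a_B, a_C, a_D) = 3/20
  [-3/5, -1/20, 19/20] . (a_B, a_C, a_D) = 1/4

Solving yields:
  a_B = 817/1130
  a_C = 753/1130
  a_D = 853/1130

Starting state is D, so the absorption probability is a_D = 853/1130.

Answer: 853/1130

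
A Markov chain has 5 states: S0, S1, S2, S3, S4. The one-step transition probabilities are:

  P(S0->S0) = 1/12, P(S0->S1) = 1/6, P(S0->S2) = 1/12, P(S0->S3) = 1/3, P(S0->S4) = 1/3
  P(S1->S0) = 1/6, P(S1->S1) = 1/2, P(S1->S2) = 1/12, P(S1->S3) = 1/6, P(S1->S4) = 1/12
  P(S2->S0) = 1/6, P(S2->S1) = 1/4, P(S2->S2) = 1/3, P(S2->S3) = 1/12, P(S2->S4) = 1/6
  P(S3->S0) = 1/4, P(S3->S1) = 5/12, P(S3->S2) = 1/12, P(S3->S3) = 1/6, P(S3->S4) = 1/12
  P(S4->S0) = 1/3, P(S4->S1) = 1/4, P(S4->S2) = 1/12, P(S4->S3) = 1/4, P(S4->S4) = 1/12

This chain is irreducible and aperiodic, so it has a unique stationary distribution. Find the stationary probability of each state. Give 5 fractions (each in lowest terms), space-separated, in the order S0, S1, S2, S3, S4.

The stationary distribution satisfies pi = pi * P, i.e.:
  pi_S0 = 1/12*pi_S0 + 1/6*pi_S1 + 1/6*pi_S2 + 1/4*pi_S3 + 1/3*pi_S4
  pi_S1 = 1/6*pi_S0 + 1/2*pi_S1 + 1/4*pi_S2 + 5/12*pi_S3 + 1/4*pi_S4
  pi_S2 = 1/12*pi_S0 + 1/12*pi_S1 + 1/3*pi_S2 + 1/12*pi_S3 + 1/12*pi_S4
  pi_S3 = 1/3*pi_S0 + 1/6*pi_S1 + 1/12*pi_S2 + 1/6*pi_S3 + 1/4*pi_S4
  pi_S4 = 1/3*pi_S0 + 1/12*pi_S1 + 1/6*pi_S2 + 1/12*pi_S3 + 1/12*pi_S4
with normalization: pi_S0 + pi_S1 + pi_S2 + pi_S3 + pi_S4 = 1.

Using the first 4 balance equations plus normalization, the linear system A*pi = b is:
  [-11/12, 1/6, 1/6, 1/4, 1/3] . pi = 0
  [1/6, -1/2, 1/4, 5/12, 1/4] . pi = 0
  [1/12, 1/12, -2/3, 1/12, 1/12] . pi = 0
  [1/3, 1/6, 1/12, -5/6, 1/4] . pi = 0
  [1, 1, 1, 1, 1] . pi = 1

Solving yields:
  pi_S0 = 3046/15957
  pi_S1 = 5693/15957
  pi_S2 = 1/9
  pi_S3 = 3206/15957
  pi_S4 = 2239/15957

Verification (pi * P):
  3046/15957*1/12 + 5693/15957*1/6 + 1/9*1/6 + 3206/15957*1/4 + 2239/15957*1/3 = 3046/15957 = pi_S0  (ok)
  3046/15957*1/6 + 5693/15957*1/2 + 1/9*1/4 + 3206/15957*5/12 + 2239/15957*1/4 = 5693/15957 = pi_S1  (ok)
  3046/15957*1/12 + 5693/15957*1/12 + 1/9*1/3 + 3206/15957*1/12 + 2239/15957*1/12 = 1/9 = pi_S2  (ok)
  3046/15957*1/3 + 5693/15957*1/6 + 1/9*1/12 + 3206/15957*1/6 + 2239/15957*1/4 = 3206/15957 = pi_S3  (ok)
  3046/15957*1/3 + 5693/15957*1/12 + 1/9*1/6 + 3206/15957*1/12 + 2239/15957*1/12 = 2239/15957 = pi_S4  (ok)

Answer: 3046/15957 5693/15957 1/9 3206/15957 2239/15957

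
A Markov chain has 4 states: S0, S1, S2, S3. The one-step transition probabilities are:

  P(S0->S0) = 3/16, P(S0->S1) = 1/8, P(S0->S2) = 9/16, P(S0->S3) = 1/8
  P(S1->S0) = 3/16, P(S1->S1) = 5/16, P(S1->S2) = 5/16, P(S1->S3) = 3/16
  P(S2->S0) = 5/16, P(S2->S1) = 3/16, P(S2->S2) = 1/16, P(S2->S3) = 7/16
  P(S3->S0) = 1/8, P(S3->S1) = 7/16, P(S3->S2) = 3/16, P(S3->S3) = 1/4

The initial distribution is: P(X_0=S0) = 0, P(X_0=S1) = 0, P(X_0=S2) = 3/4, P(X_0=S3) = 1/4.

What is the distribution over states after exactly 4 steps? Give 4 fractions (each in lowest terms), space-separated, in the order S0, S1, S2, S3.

Answer: 53043/262144 35987/131072 35275/131072 66577/262144

Derivation:
Propagating the distribution step by step (d_{t+1} = d_t * P):
d_0 = (S0=0, S1=0, S2=3/4, S3=1/4)
  d_1[S0] = 0*3/16 + 0*3/16 + 3/4*5/16 + 1/4*1/8 = 17/64
  d_1[S1] = 0*1/8 + 0*5/16 + 3/4*3/16 + 1/4*7/16 = 1/4
  d_1[S2] = 0*9/16 + 0*5/16 + 3/4*1/16 + 1/4*3/16 = 3/32
  d_1[S3] = 0*1/8 + 0*3/16 + 3/4*7/16 + 1/4*1/4 = 25/64
d_1 = (S0=17/64, S1=1/4, S2=3/32, S3=25/64)
  d_2[S0] = 17/64*3/16 + 1/4*3/16 + 3/32*5/16 + 25/64*1/8 = 179/1024
  d_2[S1] = 17/64*1/8 + 1/4*5/16 + 3/32*3/16 + 25/64*7/16 = 307/1024
  d_2[S2] = 17/64*9/16 + 1/4*5/16 + 3/32*1/16 + 25/64*3/16 = 157/512
  d_2[S3] = 17/64*1/8 + 1/4*3/16 + 3/32*7/16 + 25/64*1/4 = 7/32
d_2 = (S0=179/1024, S1=307/1024, S2=157/512, S3=7/32)
  d_3[S0] = 179/1024*3/16 + 307/1024*3/16 + 157/512*5/16 + 7/32*1/8 = 869/4096
  d_3[S1] = 179/1024*1/8 + 307/1024*5/16 + 157/512*3/16 + 7/32*7/16 = 4403/16384
  d_3[S2] = 179/1024*9/16 + 307/1024*5/16 + 157/512*1/16 + 7/32*3/16 = 1033/4096
  d_3[S3] = 179/1024*1/8 + 307/1024*3/16 + 157/512*7/16 + 7/32*1/4 = 4373/16384
d_3 = (S0=869/4096, S1=4403/16384, S2=1033/4096, S3=4373/16384)
  d_4[S0] = 869/4096*3/16 + 4403/16384*3/16 + 1033/4096*5/16 + 4373/16384*1/8 = 53043/262144
  d_4[S1] = 869/4096*1/8 + 4403/16384*5/16 + 1033/4096*3/16 + 4373/16384*7/16 = 35987/131072
  d_4[S2] = 869/4096*9/16 + 4403/16384*5/16 + 1033/4096*1/16 + 4373/16384*3/16 = 35275/131072
  d_4[S3] = 869/4096*1/8 + 4403/16384*3/16 + 1033/4096*7/16 + 4373/16384*1/4 = 66577/262144
d_4 = (S0=53043/262144, S1=35987/131072, S2=35275/131072, S3=66577/262144)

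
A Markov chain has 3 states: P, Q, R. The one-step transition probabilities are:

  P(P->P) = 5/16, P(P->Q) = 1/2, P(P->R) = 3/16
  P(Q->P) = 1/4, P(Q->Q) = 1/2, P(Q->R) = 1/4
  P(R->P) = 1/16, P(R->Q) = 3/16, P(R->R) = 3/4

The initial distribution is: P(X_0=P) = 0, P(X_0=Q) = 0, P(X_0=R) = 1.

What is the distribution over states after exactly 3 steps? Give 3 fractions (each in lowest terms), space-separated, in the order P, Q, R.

Propagating the distribution step by step (d_{t+1} = d_t * P):
d_0 = (P=0, Q=0, R=1)
  d_1[P] = 0*5/16 + 0*1/4 + 1*1/16 = 1/16
  d_1[Q] = 0*1/2 + 0*1/2 + 1*3/16 = 3/16
  d_1[R] = 0*3/16 + 0*1/4 + 1*3/4 = 3/4
d_1 = (P=1/16, Q=3/16, R=3/4)
  d_2[P] = 1/16*5/16 + 3/16*1/4 + 3/4*1/16 = 29/256
  d_2[Q] = 1/16*1/2 + 3/16*1/2 + 3/4*3/16 = 17/64
  d_2[R] = 1/16*3/16 + 3/16*1/4 + 3/4*3/4 = 159/256
d_2 = (P=29/256, Q=17/64, R=159/256)
  d_3[P] = 29/256*5/16 + 17/64*1/4 + 159/256*1/16 = 9/64
  d_3[Q] = 29/256*1/2 + 17/64*1/2 + 159/256*3/16 = 1253/4096
  d_3[R] = 29/256*3/16 + 17/64*1/4 + 159/256*3/4 = 2267/4096
d_3 = (P=9/64, Q=1253/4096, R=2267/4096)

Answer: 9/64 1253/4096 2267/4096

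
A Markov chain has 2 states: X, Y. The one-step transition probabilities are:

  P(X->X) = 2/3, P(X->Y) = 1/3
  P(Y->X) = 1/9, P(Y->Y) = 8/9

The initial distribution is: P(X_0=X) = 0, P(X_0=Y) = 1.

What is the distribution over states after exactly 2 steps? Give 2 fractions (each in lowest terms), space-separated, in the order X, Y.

Propagating the distribution step by step (d_{t+1} = d_t * P):
d_0 = (X=0, Y=1)
  d_1[X] = 0*2/3 + 1*1/9 = 1/9
  d_1[Y] = 0*1/3 + 1*8/9 = 8/9
d_1 = (X=1/9, Y=8/9)
  d_2[X] = 1/9*2/3 + 8/9*1/9 = 14/81
  d_2[Y] = 1/9*1/3 + 8/9*8/9 = 67/81
d_2 = (X=14/81, Y=67/81)

Answer: 14/81 67/81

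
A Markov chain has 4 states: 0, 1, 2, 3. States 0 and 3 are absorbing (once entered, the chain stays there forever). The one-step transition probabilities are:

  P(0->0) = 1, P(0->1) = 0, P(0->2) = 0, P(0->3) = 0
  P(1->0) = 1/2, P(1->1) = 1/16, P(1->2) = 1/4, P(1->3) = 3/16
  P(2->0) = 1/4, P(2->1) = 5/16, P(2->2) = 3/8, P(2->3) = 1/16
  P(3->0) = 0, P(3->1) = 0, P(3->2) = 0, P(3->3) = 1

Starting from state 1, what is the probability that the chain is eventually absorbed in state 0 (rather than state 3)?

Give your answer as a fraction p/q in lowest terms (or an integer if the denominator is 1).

Let a_i = P(absorbed in 0 | start in state i).
Boundary conditions: a_0 = 1, a_3 = 0.
For each transient state i, a_i = sum_j P(i->j) * a_j:
  a_1 = 1/2*a_0 + 1/16*a_1 + 1/4*a_2 + 3/16*a_3
  a_2 = 1/4*a_0 + 5/16*a_1 + 3/8*a_2 + 1/16*a_3

Substituting a_0 = 1 and a_3 = 0, rearrange to (I - Q) a = r where r[i] = P(i -> 0):
  [15/16, -1/4] . (a_1, a_2) = 1/2
  [-5/16, 5/8] . (a_1, a_2) = 1/4

Solving yields:
  a_1 = 48/65
  a_2 = 10/13

Starting state is 1, so the absorption probability is a_1 = 48/65.

Answer: 48/65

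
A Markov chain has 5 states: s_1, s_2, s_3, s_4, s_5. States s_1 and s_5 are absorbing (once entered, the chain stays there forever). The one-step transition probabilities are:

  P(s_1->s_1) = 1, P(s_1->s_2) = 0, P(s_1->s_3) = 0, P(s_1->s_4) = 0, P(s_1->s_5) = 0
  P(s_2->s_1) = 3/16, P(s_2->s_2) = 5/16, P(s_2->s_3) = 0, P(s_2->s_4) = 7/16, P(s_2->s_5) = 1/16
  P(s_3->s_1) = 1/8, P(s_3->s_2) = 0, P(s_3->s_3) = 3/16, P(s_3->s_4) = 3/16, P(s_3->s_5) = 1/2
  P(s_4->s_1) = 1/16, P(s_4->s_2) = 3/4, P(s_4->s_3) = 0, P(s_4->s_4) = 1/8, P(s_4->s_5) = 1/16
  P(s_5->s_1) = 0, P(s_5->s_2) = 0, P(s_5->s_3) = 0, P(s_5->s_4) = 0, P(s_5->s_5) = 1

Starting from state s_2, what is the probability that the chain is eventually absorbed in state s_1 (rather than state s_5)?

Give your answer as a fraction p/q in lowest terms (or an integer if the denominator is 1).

Let a_i = P(absorbed in s_1 | start in state i).
Boundary conditions: a_s_1 = 1, a_s_5 = 0.
For each transient state i, a_i = sum_j P(i->j) * a_j:
  a_s_2 = 3/16*a_s_1 + 5/16*a_s_2 + 0*a_s_3 + 7/16*a_s_4 + 1/16*a_s_5
  a_s_3 = 1/8*a_s_1 + 0*a_s_2 + 3/16*a_s_3 + 3/16*a_s_4 + 1/2*a_s_5
  a_s_4 = 1/16*a_s_1 + 3/4*a_s_2 + 0*a_s_3 + 1/8*a_s_4 + 1/16*a_s_5

Substituting a_s_1 = 1 and a_s_5 = 0, rearrange to (I - Q) a = r where r[i] = P(i -> s_1):
  [11/16, 0, -7/16] . (a_s_2, a_s_3, a_s_4) = 3/16
  [0, 13/16, -3/16] . (a_s_2, a_s_3, a_s_4) = 1/8
  [-3/4, 0, 7/8] . (a_s_2, a_s_3, a_s_4) = 1/16

Solving yields:
  a_s_2 = 7/10
  a_s_3 = 281/910
  a_s_4 = 47/70

Starting state is s_2, so the absorption probability is a_s_2 = 7/10.

Answer: 7/10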